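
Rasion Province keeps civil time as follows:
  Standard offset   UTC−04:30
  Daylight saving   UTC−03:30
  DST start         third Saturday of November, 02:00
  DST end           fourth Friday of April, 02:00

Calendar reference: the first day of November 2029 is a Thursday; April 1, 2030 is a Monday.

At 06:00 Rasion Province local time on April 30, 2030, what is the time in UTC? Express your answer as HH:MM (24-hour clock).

1 November 2029 is a Thursday, so the first Saturday is November 3 and the third is November 17.
1 April 2030 is a Monday, so the first Friday is April 5 and the fourth is April 26.
April 30, 2030 does not fall between 17 November 2029 and 26 April 2030, so daylight saving is not in effect and Rasion Province is at UTC−04:30.
06:00 local + 4h30m = 10:30 UTC.

10:30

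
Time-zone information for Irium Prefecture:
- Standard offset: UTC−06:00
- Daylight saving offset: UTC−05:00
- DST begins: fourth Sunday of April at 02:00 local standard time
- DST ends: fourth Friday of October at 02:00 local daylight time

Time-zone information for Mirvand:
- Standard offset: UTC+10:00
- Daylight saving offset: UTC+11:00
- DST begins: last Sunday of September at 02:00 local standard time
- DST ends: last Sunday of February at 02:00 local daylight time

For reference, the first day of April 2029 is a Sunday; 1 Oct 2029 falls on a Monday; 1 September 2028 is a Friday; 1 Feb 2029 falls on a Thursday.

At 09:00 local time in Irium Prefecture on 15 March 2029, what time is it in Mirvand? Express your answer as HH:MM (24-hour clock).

01:00

1 April 2029 is a Sunday, so the first Sunday is April 1 and the fourth is April 22.
1 October 2029 is a Monday, so the first Friday is October 5 and the fourth is October 26.
15 March 2029 is outside the daylight-saving period (22 April – 26 October), so Irium Prefecture is on standard time, UTC−06:00.
09:00 Irium Prefecture + 6h = 15:00 UTC.
1 September 2028 is a Friday, so Sundays fall on 3, 10, 17, 24; the last is September 24.
1 February 2029 is a Thursday, so Sundays fall on 4, 11, 18, 25; the last is February 25.
At the standard offset (UTC+10:00), 15:00 UTC + 10h = 01:00 Mirvand standard time (rolling into the next day, 16 March 2029).
Daylight saving runs 24 September 2028 – 25 February 2029; the standard-time date in Mirvand, 16 March 2029, is outside that window, so Mirvand is on standard time at UTC+10:00.
15:00 UTC + 10h = 01:00 Mirvand (rolling into the next day, 16 March 2029).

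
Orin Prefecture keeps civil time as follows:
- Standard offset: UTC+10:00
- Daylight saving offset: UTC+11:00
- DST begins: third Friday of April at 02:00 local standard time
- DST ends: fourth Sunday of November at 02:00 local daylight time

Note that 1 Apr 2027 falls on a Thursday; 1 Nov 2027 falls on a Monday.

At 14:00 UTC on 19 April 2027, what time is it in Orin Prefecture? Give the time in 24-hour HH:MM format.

1 April 2027 is a Thursday, so the first Friday is April 2 and the third is April 16.
1 November 2027 is a Monday, so the first Sunday is November 7 and the fourth is November 28.
At the standard offset (UTC+10:00), 14:00 UTC + 10h = 00:00 Orin Prefecture standard time (rolling into the next day, 20 April 2027).
The standard-time date in Orin Prefecture, 20 April 2027, falls between 16 April and 28 November, so daylight saving is in effect and Orin Prefecture is at UTC+11:00.
14:00 UTC + 11h = 01:00 local (rolling into the next day, 20 April 2027).

01:00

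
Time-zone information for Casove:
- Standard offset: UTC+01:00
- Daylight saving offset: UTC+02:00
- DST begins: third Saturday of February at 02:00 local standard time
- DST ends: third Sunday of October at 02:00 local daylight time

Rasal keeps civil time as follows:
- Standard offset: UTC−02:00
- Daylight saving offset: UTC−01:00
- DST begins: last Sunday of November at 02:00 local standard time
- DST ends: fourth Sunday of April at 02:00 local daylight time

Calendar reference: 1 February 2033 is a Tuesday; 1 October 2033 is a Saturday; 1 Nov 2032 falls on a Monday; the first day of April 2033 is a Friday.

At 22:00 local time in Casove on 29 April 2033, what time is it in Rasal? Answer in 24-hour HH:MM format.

18:00

1 February 2033 is a Tuesday, so the first Saturday is February 5 and the third is February 19.
1 October 2033 is a Saturday, so the first Sunday is October 2 and the third is October 16.
Daylight saving runs 19 February – 16 October; 29 April 2033 is inside that window, so Casove is at UTC+02:00.
22:00 Casove − 2h = 20:00 UTC.
1 November 2032 is a Monday, so Sundays fall on 7, 14, 21, 28; the last is November 28.
1 April 2033 is a Friday, so the first Sunday is April 3 and the fourth is April 24.
At the standard offset (UTC−02:00), 20:00 UTC − 2h = 18:00 Rasal standard time.
Daylight saving runs 28 November 2032 – 24 April 2033; the standard-time date in Rasal, 29 April 2033, is outside that window, so Rasal is on standard time at UTC−02:00.
20:00 UTC − 2h = 18:00 Rasal.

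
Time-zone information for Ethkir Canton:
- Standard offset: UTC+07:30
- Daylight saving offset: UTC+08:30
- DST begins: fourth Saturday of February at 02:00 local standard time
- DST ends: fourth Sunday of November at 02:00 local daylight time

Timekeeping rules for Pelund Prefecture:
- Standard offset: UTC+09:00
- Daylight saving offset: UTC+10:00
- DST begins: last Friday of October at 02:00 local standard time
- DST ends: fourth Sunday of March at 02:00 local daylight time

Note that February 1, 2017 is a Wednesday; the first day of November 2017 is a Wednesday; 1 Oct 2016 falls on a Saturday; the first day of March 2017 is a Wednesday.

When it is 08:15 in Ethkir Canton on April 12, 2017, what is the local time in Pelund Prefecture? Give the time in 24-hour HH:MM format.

1 February 2017 is a Wednesday, so the first Saturday is February 4 and the fourth is February 25.
1 November 2017 is a Wednesday, so the first Sunday is November 5 and the fourth is November 26.
April 12, 2017 lies within the daylight-saving period (25 February – 26 November), so Ethkir Canton is on daylight time, UTC+08:30.
08:15 Ethkir Canton − 8h30m = 23:45 UTC (rolling into the previous day, 11 April 2017).
1 October 2016 is a Saturday, so Fridays fall on 7, 14, 21, 28; the last is October 28.
1 March 2017 is a Wednesday, so the first Sunday is March 5 and the fourth is March 26.
At the standard offset (UTC+09:00), 23:45 UTC + 9h = 08:45 Pelund Prefecture standard time (rolling into the next day, 12 April 2017).
Daylight saving runs 28 October 2016 – 26 March 2017; the standard-time date in Pelund Prefecture, April 12, 2017, is outside that window, so Pelund Prefecture is on standard time at UTC+09:00.
23:45 UTC + 9h = 08:45 Pelund Prefecture (rolling into the next day, 12 April 2017).

08:45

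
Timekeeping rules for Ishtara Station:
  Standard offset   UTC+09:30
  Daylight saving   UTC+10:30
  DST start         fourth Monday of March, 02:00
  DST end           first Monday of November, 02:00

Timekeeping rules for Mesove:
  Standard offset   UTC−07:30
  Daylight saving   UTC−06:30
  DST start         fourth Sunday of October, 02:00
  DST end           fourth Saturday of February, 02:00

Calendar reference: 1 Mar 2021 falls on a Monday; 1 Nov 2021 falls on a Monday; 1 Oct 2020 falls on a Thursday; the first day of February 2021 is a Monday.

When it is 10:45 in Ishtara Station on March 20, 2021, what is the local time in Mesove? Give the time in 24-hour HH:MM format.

17:45

1 March 2021 is a Monday, so the first Monday is March 1 and the fourth is March 22.
1 November 2021 is a Monday, so the first Monday is November 1.
March 20, 2021 does not fall between 22 March and 1 November, so daylight saving is not in effect and Ishtara Station is at UTC+09:30.
10:45 Ishtara Station − 9h30m = 01:15 UTC.
1 October 2020 is a Thursday, so the first Sunday is October 4 and the fourth is October 25.
1 February 2021 is a Monday, so the first Saturday is February 6 and the fourth is February 27.
At the standard offset (UTC−07:30), 01:15 UTC − 7h30m = 17:45 Mesove standard time (rolling into the previous day, 19 March 2021).
The standard-time date in Mesove, March 19, 2021, does not fall between 25 October 2020 and 27 February 2021, so daylight saving is not in effect and Mesove is at UTC−07:30.
01:15 UTC − 7h30m = 17:45 Mesove (rolling into the previous day, 19 March 2021).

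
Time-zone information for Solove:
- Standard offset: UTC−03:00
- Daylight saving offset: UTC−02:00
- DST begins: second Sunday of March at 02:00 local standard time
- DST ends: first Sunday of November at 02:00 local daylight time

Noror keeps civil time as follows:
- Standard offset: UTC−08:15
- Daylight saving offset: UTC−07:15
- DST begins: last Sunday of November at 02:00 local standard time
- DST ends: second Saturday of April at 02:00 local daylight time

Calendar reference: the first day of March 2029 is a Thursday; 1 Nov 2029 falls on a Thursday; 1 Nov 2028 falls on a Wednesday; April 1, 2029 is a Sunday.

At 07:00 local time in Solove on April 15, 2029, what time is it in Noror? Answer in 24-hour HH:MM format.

1 March 2029 is a Thursday, so the first Sunday is March 4 and the second is March 11.
1 November 2029 is a Thursday, so the first Sunday is November 4.
April 15, 2029 lies within the daylight-saving period (11 March – 4 November), so Solove is on daylight time, UTC−02:00.
07:00 Solove + 2h = 09:00 UTC.
1 November 2028 is a Wednesday, so Sundays fall on 5, 12, 19, 26; the last is November 26.
1 April 2029 is a Sunday, so the first Saturday is April 7 and the second is April 14.
At the standard offset (UTC−08:15), 09:00 UTC − 8h15m = 00:45 Noror standard time.
The standard-time date in Noror, April 15, 2029, does not fall between 26 November 2028 and 14 April 2029, so daylight saving is not in effect and Noror is at UTC−08:15.
09:00 UTC − 8h15m = 00:45 Noror.

00:45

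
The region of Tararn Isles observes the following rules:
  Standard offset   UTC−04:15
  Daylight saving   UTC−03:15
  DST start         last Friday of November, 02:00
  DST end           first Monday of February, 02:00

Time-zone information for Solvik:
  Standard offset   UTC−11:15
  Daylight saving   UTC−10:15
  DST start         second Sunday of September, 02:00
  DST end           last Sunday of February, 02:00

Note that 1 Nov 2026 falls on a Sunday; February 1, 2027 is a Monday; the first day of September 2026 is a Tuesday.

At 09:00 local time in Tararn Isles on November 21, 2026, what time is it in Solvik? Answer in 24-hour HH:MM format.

03:00

1 November 2026 is a Sunday, so Fridays fall on 6, 13, 20, 27; the last is November 27.
1 February 2027 is a Monday, so the first Monday is February 1.
November 21, 2026 is outside the daylight-saving period (27 November 2026 – 1 February 2027), so Tararn Isles is on standard time, UTC−04:15.
09:00 Tararn Isles + 4h15m = 13:15 UTC.
1 September 2026 is a Tuesday, so the first Sunday is September 6 and the second is September 13.
1 February 2027 is a Monday, so Sundays fall on 7, 14, 21, 28; the last is February 28.
At the standard offset (UTC−11:15), 13:15 UTC − 11h15m = 02:00 Solvik standard time.
Daylight saving runs 13 September 2026 – 28 February 2027; the standard-time date in Solvik, November 21, 2026, is inside that window, so Solvik is at UTC−10:15.
13:15 UTC − 10h15m = 03:00 Solvik.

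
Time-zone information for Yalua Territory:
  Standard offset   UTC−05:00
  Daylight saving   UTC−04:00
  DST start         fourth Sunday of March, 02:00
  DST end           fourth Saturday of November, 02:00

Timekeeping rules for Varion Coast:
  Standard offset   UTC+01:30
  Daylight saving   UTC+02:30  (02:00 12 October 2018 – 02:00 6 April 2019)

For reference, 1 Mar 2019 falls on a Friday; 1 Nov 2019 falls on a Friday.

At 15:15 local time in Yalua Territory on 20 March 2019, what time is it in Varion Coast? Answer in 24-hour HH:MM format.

1 March 2019 is a Friday, so the first Sunday is March 3 and the fourth is March 24.
1 November 2019 is a Friday, so the first Saturday is November 2 and the fourth is November 23.
Daylight saving runs 24 March – 23 November; 20 March 2019 is outside that window, so Yalua Territory is on standard time at UTC−05:00.
15:15 Yalua Territory + 5h = 20:15 UTC.
At the standard offset (UTC+01:30), 20:15 UTC + 1h30m = 21:45 Varion Coast standard time.
Daylight saving runs 12 October 2018 – 6 April 2019; the standard-time date in Varion Coast, 20 March 2019, is inside that window, so Varion Coast is at UTC+02:30.
20:15 UTC + 2h30m = 22:45 Varion Coast.

22:45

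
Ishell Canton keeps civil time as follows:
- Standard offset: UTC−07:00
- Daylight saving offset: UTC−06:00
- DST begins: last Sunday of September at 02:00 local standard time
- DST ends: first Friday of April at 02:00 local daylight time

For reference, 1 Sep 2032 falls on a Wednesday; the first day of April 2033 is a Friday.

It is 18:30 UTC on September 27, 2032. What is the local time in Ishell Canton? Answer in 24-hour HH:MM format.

1 September 2032 is a Wednesday, so Sundays fall on 5, 12, 19, 26; the last is September 26.
1 April 2033 is a Friday, so the first Friday is April 1.
At the standard offset (UTC−07:00), 18:30 UTC − 7h = 11:30 Ishell Canton standard time.
The standard-time date in Ishell Canton, September 27, 2032, falls between 26 September 2032 and 1 April 2033, so daylight saving is in effect and Ishell Canton is at UTC−06:00.
18:30 UTC − 6h = 12:30 local.

12:30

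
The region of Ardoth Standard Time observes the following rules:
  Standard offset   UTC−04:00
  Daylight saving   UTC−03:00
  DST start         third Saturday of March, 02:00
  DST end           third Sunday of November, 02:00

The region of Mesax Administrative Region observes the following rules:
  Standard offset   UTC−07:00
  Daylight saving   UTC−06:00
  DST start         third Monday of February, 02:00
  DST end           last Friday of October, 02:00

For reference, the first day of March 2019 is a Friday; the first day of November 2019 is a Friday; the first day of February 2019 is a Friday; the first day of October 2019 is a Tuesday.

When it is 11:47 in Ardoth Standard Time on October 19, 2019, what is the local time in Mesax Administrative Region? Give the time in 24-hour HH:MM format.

08:47

1 March 2019 is a Friday, so the first Saturday is March 2 and the third is March 16.
1 November 2019 is a Friday, so the first Sunday is November 3 and the third is November 17.
Daylight saving runs 16 March – 17 November; October 19, 2019 is inside that window, so Ardoth Standard Time is at UTC−03:00.
11:47 Ardoth Standard Time + 3h = 14:47 UTC.
1 February 2019 is a Friday, so the first Monday is February 4 and the third is February 18.
1 October 2019 is a Tuesday, so Fridays fall on 4, 11, 18, 25; the last is October 25.
At the standard offset (UTC−07:00), 14:47 UTC − 7h = 07:47 Mesax Administrative Region standard time.
The standard-time date in Mesax Administrative Region, October 19, 2019, lies within the daylight-saving period (18 February – 25 October), so Mesax Administrative Region is on daylight time, UTC−06:00.
14:47 UTC − 6h = 08:47 Mesax Administrative Region.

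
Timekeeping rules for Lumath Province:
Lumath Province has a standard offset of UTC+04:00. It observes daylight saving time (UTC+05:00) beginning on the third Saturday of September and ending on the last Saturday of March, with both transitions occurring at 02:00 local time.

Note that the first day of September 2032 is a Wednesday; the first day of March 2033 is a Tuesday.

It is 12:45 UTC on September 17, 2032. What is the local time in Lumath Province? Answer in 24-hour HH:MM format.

1 September 2032 is a Wednesday, so the first Saturday is September 4 and the third is September 18.
1 March 2033 is a Tuesday, so Saturdays fall on 5, 12, 19, 26; the last is March 26.
At the standard offset (UTC+04:00), 12:45 UTC + 4h = 16:45 Lumath Province standard time.
Daylight saving runs 18 September 2032 – 26 March 2033; the standard-time date in Lumath Province, September 17, 2032, is outside that window, so Lumath Province is on standard time at UTC+04:00.
12:45 UTC + 4h = 16:45 local.

16:45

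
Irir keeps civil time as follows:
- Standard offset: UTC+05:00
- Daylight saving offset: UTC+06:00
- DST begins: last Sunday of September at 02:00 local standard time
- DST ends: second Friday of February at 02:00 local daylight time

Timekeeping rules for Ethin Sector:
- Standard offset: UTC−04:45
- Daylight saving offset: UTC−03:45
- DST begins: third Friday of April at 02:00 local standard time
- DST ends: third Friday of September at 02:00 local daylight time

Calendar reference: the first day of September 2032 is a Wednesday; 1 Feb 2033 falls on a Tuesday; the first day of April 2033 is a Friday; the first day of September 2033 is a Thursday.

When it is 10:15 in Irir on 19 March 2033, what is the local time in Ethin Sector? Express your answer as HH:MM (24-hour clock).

1 September 2032 is a Wednesday, so Sundays fall on 5, 12, 19, 26; the last is September 26.
1 February 2033 is a Tuesday, so the first Friday is February 4 and the second is February 11.
19 March 2033 does not fall between 26 September 2032 and 11 February 2033, so daylight saving is not in effect and Irir is at UTC+05:00.
10:15 Irir − 5h = 05:15 UTC.
1 April 2033 is a Friday, so the first Friday is April 1 and the third is April 15.
1 September 2033 is a Thursday, so the first Friday is September 2 and the third is September 16.
At the standard offset (UTC−04:45), 05:15 UTC − 4h45m = 00:30 Ethin Sector standard time.
Daylight saving runs 15 April – 16 September; the standard-time date in Ethin Sector, 19 March 2033, is outside that window, so Ethin Sector is on standard time at UTC−04:45.
05:15 UTC − 4h45m = 00:30 Ethin Sector.

00:30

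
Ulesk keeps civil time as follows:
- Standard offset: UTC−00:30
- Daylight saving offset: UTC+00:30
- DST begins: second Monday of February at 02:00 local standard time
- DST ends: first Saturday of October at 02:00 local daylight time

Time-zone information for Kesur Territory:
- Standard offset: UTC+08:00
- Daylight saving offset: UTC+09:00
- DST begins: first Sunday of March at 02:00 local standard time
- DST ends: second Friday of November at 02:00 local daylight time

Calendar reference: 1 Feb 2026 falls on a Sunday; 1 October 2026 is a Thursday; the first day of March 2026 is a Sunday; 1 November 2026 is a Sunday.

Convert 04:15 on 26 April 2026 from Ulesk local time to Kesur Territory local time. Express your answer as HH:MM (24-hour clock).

1 February 2026 is a Sunday, so the first Monday is February 2 and the second is February 9.
1 October 2026 is a Thursday, so the first Saturday is October 3.
Daylight saving runs 9 February – 3 October; 26 April 2026 is inside that window, so Ulesk is at UTC+00:30.
04:15 Ulesk − 0h30m = 03:45 UTC.
1 March 2026 is a Sunday, so the first Sunday is March 1.
1 November 2026 is a Sunday, so the first Friday is November 6 and the second is November 13.
At the standard offset (UTC+08:00), 03:45 UTC + 8h = 11:45 Kesur Territory standard time.
Daylight saving runs 1 March – 13 November; the standard-time date in Kesur Territory, 26 April 2026, is inside that window, so Kesur Territory is at UTC+09:00.
03:45 UTC + 9h = 12:45 Kesur Territory.

12:45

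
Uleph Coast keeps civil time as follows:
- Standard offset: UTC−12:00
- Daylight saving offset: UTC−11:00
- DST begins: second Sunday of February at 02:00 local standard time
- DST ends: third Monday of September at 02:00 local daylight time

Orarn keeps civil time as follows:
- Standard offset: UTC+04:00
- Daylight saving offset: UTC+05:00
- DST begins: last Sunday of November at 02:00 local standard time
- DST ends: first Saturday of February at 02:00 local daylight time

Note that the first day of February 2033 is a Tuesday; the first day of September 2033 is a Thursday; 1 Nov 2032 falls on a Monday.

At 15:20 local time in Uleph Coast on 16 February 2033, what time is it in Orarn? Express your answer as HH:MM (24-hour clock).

1 February 2033 is a Tuesday, so the first Sunday is February 6 and the second is February 13.
1 September 2033 is a Thursday, so the first Monday is September 5 and the third is September 19.
Daylight saving runs 13 February – 19 September; 16 February 2033 is inside that window, so Uleph Coast is at UTC−11:00.
15:20 Uleph Coast + 11h = 02:20 UTC (rolling into the next day, 17 February 2033).
1 November 2032 is a Monday, so Sundays fall on 7, 14, 21, 28; the last is November 28.
1 February 2033 is a Tuesday, so the first Saturday is February 5.
At the standard offset (UTC+04:00), 02:20 UTC + 4h = 06:20 Orarn standard time.
Daylight saving runs 28 November 2032 – 5 February 2033; the standard-time date in Orarn, 17 February 2033, is outside that window, so Orarn is on standard time at UTC+04:00.
02:20 UTC + 4h = 06:20 Orarn.

06:20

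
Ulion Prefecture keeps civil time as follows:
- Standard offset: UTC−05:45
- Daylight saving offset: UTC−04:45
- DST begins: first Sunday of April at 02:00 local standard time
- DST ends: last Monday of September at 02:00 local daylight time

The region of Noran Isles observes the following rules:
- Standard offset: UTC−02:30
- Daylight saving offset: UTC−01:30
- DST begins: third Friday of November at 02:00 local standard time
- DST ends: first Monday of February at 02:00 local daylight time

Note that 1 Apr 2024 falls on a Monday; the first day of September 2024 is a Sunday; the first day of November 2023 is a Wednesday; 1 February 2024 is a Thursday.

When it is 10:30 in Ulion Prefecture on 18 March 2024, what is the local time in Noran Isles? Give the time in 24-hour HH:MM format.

1 April 2024 is a Monday, so the first Sunday is April 7.
1 September 2024 is a Sunday, so Mondays fall on 2, 9, 16, 23, 30; the last is September 30.
18 March 2024 is outside the daylight-saving period (7 April – 30 September), so Ulion Prefecture is on standard time, UTC−05:45.
10:30 Ulion Prefecture + 5h45m = 16:15 UTC.
1 November 2023 is a Wednesday, so the first Friday is November 3 and the third is November 17.
1 February 2024 is a Thursday, so the first Monday is February 5.
At the standard offset (UTC−02:30), 16:15 UTC − 2h30m = 13:45 Noran Isles standard time.
The standard-time date in Noran Isles, 18 March 2024, is outside the daylight-saving period (17 November 2023 – 5 February 2024), so Noran Isles is on standard time, UTC−02:30.
16:15 UTC − 2h30m = 13:45 Noran Isles.

13:45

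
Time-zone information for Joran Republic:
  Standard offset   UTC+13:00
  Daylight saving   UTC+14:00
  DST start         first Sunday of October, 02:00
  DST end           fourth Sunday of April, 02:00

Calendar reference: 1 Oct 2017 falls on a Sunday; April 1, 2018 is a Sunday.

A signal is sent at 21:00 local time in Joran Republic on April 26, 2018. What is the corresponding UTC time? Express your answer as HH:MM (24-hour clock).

08:00

1 October 2017 is a Sunday, so the first Sunday is October 1.
1 April 2018 is a Sunday, so the first Sunday is April 1 and the fourth is April 22.
Daylight saving runs 1 October 2017 – 22 April 2018; April 26, 2018 is outside that window, so Joran Republic is on standard time at UTC+13:00.
21:00 local − 13h = 08:00 UTC.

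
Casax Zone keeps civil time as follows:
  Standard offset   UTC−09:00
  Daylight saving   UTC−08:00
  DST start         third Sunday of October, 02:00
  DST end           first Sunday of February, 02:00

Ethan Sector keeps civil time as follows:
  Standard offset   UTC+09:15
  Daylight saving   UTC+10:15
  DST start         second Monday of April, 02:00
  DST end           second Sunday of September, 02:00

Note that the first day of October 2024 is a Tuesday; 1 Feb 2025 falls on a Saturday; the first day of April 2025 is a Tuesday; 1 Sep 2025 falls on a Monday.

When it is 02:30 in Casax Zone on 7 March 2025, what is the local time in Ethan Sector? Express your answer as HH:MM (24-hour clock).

1 October 2024 is a Tuesday, so the first Sunday is October 6 and the third is October 20.
1 February 2025 is a Saturday, so the first Sunday is February 2.
7 March 2025 does not fall between 20 October 2024 and 2 February 2025, so daylight saving is not in effect and Casax Zone is at UTC−09:00.
02:30 Casax Zone + 9h = 11:30 UTC.
1 April 2025 is a Tuesday, so the first Monday is April 7 and the second is April 14.
1 September 2025 is a Monday, so the first Sunday is September 7 and the second is September 14.
At the standard offset (UTC+09:15), 11:30 UTC + 9h15m = 20:45 Ethan Sector standard time.
The standard-time date in Ethan Sector, 7 March 2025, is outside the daylight-saving period (14 April – 14 September), so Ethan Sector is on standard time, UTC+09:15.
11:30 UTC + 9h15m = 20:45 Ethan Sector.

20:45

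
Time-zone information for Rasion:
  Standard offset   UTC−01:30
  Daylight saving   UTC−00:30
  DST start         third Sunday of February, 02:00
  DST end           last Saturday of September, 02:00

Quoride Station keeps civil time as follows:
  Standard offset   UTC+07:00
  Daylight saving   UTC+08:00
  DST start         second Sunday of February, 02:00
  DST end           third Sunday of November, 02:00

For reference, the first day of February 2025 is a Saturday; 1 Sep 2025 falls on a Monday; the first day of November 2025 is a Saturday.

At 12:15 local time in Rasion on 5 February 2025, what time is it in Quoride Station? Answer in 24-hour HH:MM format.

20:45

1 February 2025 is a Saturday, so the first Sunday is February 2 and the third is February 16.
1 September 2025 is a Monday, so Saturdays fall on 6, 13, 20, 27; the last is September 27.
Daylight saving runs 16 February – 27 September; 5 February 2025 is outside that window, so Rasion is on standard time at UTC−01:30.
12:15 Rasion + 1h30m = 13:45 UTC.
1 February 2025 is a Saturday, so the first Sunday is February 2 and the second is February 9.
1 November 2025 is a Saturday, so the first Sunday is November 2 and the third is November 16.
At the standard offset (UTC+07:00), 13:45 UTC + 7h = 20:45 Quoride Station standard time.
The standard-time date in Quoride Station, 5 February 2025, is outside the daylight-saving period (9 February – 16 November), so Quoride Station is on standard time, UTC+07:00.
13:45 UTC + 7h = 20:45 Quoride Station.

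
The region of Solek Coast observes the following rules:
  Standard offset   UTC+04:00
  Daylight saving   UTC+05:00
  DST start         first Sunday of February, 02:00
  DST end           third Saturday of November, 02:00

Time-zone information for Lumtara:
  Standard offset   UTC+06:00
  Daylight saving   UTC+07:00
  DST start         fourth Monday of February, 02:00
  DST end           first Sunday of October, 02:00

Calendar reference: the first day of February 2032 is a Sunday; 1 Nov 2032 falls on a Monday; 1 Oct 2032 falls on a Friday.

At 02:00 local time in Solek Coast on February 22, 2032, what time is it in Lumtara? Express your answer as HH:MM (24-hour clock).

03:00

1 February 2032 is a Sunday, so the first Sunday is February 1.
1 November 2032 is a Monday, so the first Saturday is November 6 and the third is November 20.
February 22, 2032 lies within the daylight-saving period (1 February – 20 November), so Solek Coast is on daylight time, UTC+05:00.
02:00 Solek Coast − 5h = 21:00 UTC (rolling into the previous day, 21 February 2032).
1 February 2032 is a Sunday, so the first Monday is February 2 and the fourth is February 23.
1 October 2032 is a Friday, so the first Sunday is October 3.
At the standard offset (UTC+06:00), 21:00 UTC + 6h = 03:00 Lumtara standard time (rolling into the next day, 22 February 2032).
The standard-time date in Lumtara, February 22, 2032, is outside the daylight-saving period (23 February – 3 October), so Lumtara is on standard time, UTC+06:00.
21:00 UTC + 6h = 03:00 Lumtara (rolling into the next day, 22 February 2032).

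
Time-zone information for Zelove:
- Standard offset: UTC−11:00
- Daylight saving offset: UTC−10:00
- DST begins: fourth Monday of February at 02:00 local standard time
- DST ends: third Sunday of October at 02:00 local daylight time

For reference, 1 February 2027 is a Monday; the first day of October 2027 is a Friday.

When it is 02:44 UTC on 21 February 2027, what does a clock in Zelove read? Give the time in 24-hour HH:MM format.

1 February 2027 is a Monday, so the first Monday is February 1 and the fourth is February 22.
1 October 2027 is a Friday, so the first Sunday is October 3 and the third is October 17.
At the standard offset (UTC−11:00), 02:44 UTC − 11h = 15:44 Zelove standard time (rolling into the previous day, 20 February 2027).
The standard-time date in Zelove, 20 February 2027, is outside the daylight-saving period (22 February – 17 October), so Zelove is on standard time, UTC−11:00.
02:44 UTC − 11h = 15:44 local (rolling into the previous day, 20 February 2027).

15:44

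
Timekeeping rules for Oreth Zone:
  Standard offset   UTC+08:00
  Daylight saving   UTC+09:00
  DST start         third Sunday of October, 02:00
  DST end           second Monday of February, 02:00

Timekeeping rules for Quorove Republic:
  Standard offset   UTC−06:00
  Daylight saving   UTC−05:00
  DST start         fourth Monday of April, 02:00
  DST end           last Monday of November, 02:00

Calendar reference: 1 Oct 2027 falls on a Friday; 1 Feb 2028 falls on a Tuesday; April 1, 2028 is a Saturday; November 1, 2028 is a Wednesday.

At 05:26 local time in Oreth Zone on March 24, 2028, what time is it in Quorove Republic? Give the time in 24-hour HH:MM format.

15:26

1 October 2027 is a Friday, so the first Sunday is October 3 and the third is October 17.
1 February 2028 is a Tuesday, so the first Monday is February 7 and the second is February 14.
March 24, 2028 is outside the daylight-saving period (17 October 2027 – 14 February 2028), so Oreth Zone is on standard time, UTC+08:00.
05:26 Oreth Zone − 8h = 21:26 UTC (rolling into the previous day, 23 March 2028).
1 April 2028 is a Saturday, so the first Monday is April 3 and the fourth is April 24.
1 November 2028 is a Wednesday, so Mondays fall on 6, 13, 20, 27; the last is November 27.
At the standard offset (UTC−06:00), 21:26 UTC − 6h = 15:26 Quorove Republic standard time.
Daylight saving runs 24 April – 27 November; the standard-time date in Quorove Republic, March 23, 2028, is outside that window, so Quorove Republic is on standard time at UTC−06:00.
21:26 UTC − 6h = 15:26 Quorove Republic.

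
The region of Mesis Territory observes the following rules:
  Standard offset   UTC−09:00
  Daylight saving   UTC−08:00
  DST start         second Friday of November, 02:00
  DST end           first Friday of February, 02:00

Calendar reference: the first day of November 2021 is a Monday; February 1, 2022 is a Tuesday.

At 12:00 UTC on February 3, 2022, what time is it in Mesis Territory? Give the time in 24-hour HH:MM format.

04:00

1 November 2021 is a Monday, so the first Friday is November 5 and the second is November 12.
1 February 2022 is a Tuesday, so the first Friday is February 4.
At the standard offset (UTC−09:00), 12:00 UTC − 9h = 03:00 Mesis Territory standard time.
The standard-time date in Mesis Territory, February 3, 2022, falls between 12 November 2021 and 4 February 2022, so daylight saving is in effect and Mesis Territory is at UTC−08:00.
12:00 UTC − 8h = 04:00 local.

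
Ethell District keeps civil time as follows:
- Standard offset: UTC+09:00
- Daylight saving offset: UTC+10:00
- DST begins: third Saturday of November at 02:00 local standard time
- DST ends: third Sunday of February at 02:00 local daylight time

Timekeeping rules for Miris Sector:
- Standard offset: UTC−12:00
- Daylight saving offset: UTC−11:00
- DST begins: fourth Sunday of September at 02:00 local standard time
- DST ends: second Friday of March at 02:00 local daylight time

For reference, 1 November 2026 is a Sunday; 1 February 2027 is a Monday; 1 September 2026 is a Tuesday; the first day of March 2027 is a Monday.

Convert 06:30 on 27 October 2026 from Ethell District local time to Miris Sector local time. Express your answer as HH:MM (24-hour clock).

10:30

1 November 2026 is a Sunday, so the first Saturday is November 7 and the third is November 21.
1 February 2027 is a Monday, so the first Sunday is February 7 and the third is February 21.
Daylight saving runs 21 November 2026 – 21 February 2027; 27 October 2026 is outside that window, so Ethell District is on standard time at UTC+09:00.
06:30 Ethell District − 9h = 21:30 UTC (rolling into the previous day, 26 October 2026).
1 September 2026 is a Tuesday, so the first Sunday is September 6 and the fourth is September 27.
1 March 2027 is a Monday, so the first Friday is March 5 and the second is March 12.
At the standard offset (UTC−12:00), 21:30 UTC − 12h = 09:30 Miris Sector standard time.
The standard-time date in Miris Sector, 26 October 2026, falls between 27 September 2026 and 12 March 2027, so daylight saving is in effect and Miris Sector is at UTC−11:00.
21:30 UTC − 11h = 10:30 Miris Sector.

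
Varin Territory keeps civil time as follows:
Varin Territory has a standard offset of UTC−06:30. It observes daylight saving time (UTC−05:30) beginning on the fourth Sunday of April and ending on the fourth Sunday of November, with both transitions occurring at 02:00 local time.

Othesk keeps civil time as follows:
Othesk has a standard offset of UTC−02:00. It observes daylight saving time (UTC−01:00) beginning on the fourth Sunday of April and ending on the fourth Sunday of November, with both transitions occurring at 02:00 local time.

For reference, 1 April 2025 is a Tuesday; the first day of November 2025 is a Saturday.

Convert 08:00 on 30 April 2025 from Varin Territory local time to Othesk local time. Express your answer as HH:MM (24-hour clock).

1 April 2025 is a Tuesday, so the first Sunday is April 6 and the fourth is April 27.
1 November 2025 is a Saturday, so the first Sunday is November 2 and the fourth is November 23.
30 April 2025 lies within the daylight-saving period (27 April – 23 November), so Varin Territory is on daylight time, UTC−05:30.
08:00 Varin Territory + 5h30m = 13:30 UTC.
1 April 2025 is a Tuesday, so the first Sunday is April 6 and the fourth is April 27.
1 November 2025 is a Saturday, so the first Sunday is November 2 and the fourth is November 23.
At the standard offset (UTC−02:00), 13:30 UTC − 2h = 11:30 Othesk standard time.
The standard-time date in Othesk, 30 April 2025, falls between 27 April and 23 November, so daylight saving is in effect and Othesk is at UTC−01:00.
13:30 UTC − 1h = 12:30 Othesk.

12:30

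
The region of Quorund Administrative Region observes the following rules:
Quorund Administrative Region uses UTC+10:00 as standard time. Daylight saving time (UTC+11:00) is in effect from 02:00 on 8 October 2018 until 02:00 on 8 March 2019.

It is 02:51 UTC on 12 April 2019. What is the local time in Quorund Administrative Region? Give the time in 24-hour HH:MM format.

At the standard offset (UTC+10:00), 02:51 UTC + 10h = 12:51 Quorund Administrative Region standard time.
Daylight saving runs 8 October 2018 – 8 March 2019; the standard-time date in Quorund Administrative Region, 12 April 2019, is outside that window, so Quorund Administrative Region is on standard time at UTC+10:00.
02:51 UTC + 10h = 12:51 local.

12:51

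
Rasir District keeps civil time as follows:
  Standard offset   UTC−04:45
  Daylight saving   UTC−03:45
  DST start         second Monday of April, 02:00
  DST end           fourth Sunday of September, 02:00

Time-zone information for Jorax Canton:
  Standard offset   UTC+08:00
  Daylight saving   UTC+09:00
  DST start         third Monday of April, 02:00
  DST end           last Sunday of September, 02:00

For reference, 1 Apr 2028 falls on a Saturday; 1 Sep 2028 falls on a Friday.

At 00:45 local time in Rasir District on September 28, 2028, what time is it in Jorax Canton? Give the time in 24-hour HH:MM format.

13:30

1 April 2028 is a Saturday, so the first Monday is April 3 and the second is April 10.
1 September 2028 is a Friday, so the first Sunday is September 3 and the fourth is September 24.
September 28, 2028 is outside the daylight-saving period (10 April – 24 September), so Rasir District is on standard time, UTC−04:45.
00:45 Rasir District + 4h45m = 05:30 UTC.
1 April 2028 is a Saturday, so the first Monday is April 3 and the third is April 17.
1 September 2028 is a Friday, so Sundays fall on 3, 10, 17, 24; the last is September 24.
At the standard offset (UTC+08:00), 05:30 UTC + 8h = 13:30 Jorax Canton standard time.
Daylight saving runs 17 April – 24 September; the standard-time date in Jorax Canton, September 28, 2028, is outside that window, so Jorax Canton is on standard time at UTC+08:00.
05:30 UTC + 8h = 13:30 Jorax Canton.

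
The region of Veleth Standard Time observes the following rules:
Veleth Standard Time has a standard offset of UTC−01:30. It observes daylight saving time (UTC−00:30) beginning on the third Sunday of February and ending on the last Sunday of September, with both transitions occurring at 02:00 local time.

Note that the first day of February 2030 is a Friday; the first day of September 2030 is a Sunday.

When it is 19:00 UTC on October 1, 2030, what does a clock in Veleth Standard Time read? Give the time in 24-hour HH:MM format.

17:30

1 February 2030 is a Friday, so the first Sunday is February 3 and the third is February 17.
1 September 2030 is a Sunday, so Sundays fall on 1, 8, 15, 22, 29; the last is September 29.
At the standard offset (UTC−01:30), 19:00 UTC − 1h30m = 17:30 Veleth Standard Time standard time.
The standard-time date in Veleth Standard Time, October 1, 2030, does not fall between 17 February and 29 September, so daylight saving is not in effect and Veleth Standard Time is at UTC−01:30.
19:00 UTC − 1h30m = 17:30 local.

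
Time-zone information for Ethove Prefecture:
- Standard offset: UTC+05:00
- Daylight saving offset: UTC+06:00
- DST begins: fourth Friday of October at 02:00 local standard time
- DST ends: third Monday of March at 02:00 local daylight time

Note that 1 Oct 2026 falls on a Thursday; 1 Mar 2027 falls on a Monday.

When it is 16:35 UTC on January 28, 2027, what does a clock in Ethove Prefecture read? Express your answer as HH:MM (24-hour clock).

1 October 2026 is a Thursday, so the first Friday is October 2 and the fourth is October 23.
1 March 2027 is a Monday, so the first Monday is March 1 and the third is March 15.
At the standard offset (UTC+05:00), 16:35 UTC + 5h = 21:35 Ethove Prefecture standard time.
Daylight saving runs 23 October 2026 – 15 March 2027; the standard-time date in Ethove Prefecture, January 28, 2027, is inside that window, so Ethove Prefecture is at UTC+06:00.
16:35 UTC + 6h = 22:35 local.

22:35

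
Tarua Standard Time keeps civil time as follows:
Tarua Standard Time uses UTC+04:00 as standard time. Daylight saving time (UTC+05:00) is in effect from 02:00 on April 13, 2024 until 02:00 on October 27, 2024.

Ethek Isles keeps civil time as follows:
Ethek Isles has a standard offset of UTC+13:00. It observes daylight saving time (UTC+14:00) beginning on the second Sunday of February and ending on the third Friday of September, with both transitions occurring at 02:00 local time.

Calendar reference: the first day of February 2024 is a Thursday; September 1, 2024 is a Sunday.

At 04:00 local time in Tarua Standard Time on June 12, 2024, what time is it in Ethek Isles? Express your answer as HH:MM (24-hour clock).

Daylight saving runs 13 April – 27 October; June 12, 2024 is inside that window, so Tarua Standard Time is at UTC+05:00.
04:00 Tarua Standard Time − 5h = 23:00 UTC (rolling into the previous day, 11 June 2024).
1 February 2024 is a Thursday, so the first Sunday is February 4 and the second is February 11.
1 September 2024 is a Sunday, so the first Friday is September 6 and the third is September 20.
At the standard offset (UTC+13:00), 23:00 UTC + 13h = 12:00 Ethek Isles standard time (rolling into the next day, 12 June 2024).
The standard-time date in Ethek Isles, June 12, 2024, falls between 11 February and 20 September, so daylight saving is in effect and Ethek Isles is at UTC+14:00.
23:00 UTC + 14h = 13:00 Ethek Isles (rolling into the next day, 12 June 2024).

13:00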